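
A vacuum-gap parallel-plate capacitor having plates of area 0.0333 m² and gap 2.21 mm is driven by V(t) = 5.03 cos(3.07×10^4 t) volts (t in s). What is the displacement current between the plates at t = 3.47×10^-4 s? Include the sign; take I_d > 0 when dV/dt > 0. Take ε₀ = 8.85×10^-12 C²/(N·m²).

1.94×10^-5 A

C = ε₀A/d = (8.85×10^-12)(0.0333)/(2.21×10^-3) = 1.334×10^-10 F. dV/dt = V₀ω·−sin(ωt); at ωt = 10.6529 rad this factor is 0.9419.
I_d = C dV/dt = (1.334×10^-10)(5.03)(3.07×10^4)(0.9419) = 1.94×10^-5 A.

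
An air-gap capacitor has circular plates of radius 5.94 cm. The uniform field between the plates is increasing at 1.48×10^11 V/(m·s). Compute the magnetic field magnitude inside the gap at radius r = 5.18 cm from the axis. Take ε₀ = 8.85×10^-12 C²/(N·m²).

4.26×10^-8 T

Total displacement current: I_d = ε₀(πR²)(dE/dt) = (8.85×10^-12)(0.01108)(1.48×10^11) = 0.01451 A.
For r < R the Ampère–Maxwell law gives B(2πr) = μ₀ I_d (r²/R²), so B = μ₀ I_d r/(2πR²) = (4π×10^-7)(0.01451)(0.0518)/(2π·0.0594²) = 4.26×10^-8 T.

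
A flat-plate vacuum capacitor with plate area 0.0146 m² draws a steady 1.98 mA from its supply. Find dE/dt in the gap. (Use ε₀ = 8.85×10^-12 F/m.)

1.53×10^10 V/(m·s)

By continuity, I_d in the gap equals the 1.98 mA flowing in the wire.
Since I_d = ε₀ A dE/dt, dE/dt = I_d/(ε₀A) = (1.98×10^-3)/((8.85×10^-12)(0.0146)) = 1.53×10^10 V/(m·s).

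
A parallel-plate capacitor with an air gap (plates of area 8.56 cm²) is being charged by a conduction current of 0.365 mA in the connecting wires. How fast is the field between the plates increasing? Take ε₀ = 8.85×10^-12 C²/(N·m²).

4.82×10^10 V/(m·s)

The displacement current between the plates equals the conduction current, I_d = 0.365 mA.
Since I_d = ε₀ A dE/dt, dE/dt = I_d/(ε₀A) = (3.65×10^-4)/((8.85×10^-12)(8.56×10^-4)) = 4.82×10^10 V/(m·s).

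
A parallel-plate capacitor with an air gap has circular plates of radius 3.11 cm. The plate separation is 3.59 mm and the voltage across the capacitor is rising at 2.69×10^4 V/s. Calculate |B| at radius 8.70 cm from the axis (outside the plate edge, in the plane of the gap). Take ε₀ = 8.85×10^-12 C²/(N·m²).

dE/dt = (dV/dt)/d = 7.493×10^6 V/(m·s); I_d = ε₀(πR²)(dE/dt) = (8.85×10^-12)(3.039×10^-3)(7.493×10^6) = 2.015×10^-7 A.
Outside the plates the loop encloses all of I_d, so B·2πr = μ₀ I_d and B = 4.63×10^-13 T.

4.63×10^-13 T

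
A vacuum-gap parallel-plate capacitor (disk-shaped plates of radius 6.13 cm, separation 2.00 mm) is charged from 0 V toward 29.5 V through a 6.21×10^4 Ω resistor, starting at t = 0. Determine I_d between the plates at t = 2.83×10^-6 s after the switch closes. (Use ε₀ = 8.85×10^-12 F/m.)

1.99×10^-4 A

C = ε₀A/d = (8.85×10^-12)(0.01181)/(2.00×10^-3) = 5.226×10^-11 F and τ = RC = 3.245×10^-6 s. I_d in the gap equals the RC charging current.
I_d(t) = (V₀/R) e^(−t/τ) = 4.750×10^-4 · e^(−0.8721) = 1.99×10^-4 A.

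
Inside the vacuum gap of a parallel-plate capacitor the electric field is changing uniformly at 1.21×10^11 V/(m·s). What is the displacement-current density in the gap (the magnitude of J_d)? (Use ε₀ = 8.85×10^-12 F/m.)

1.07 A/m²

J_d = ε₀ dE/dt = (8.85×10^-12)(1.21×10^11) = 1.07 A/m².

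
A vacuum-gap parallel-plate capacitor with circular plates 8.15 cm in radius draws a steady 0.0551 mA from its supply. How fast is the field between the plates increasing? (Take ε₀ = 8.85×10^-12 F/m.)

The displacement current between the plates equals the conduction current, I_d = 0.0551 mA.
Since I_d = ε₀ A dE/dt, dE/dt = I_d/(ε₀A) = (5.51×10^-5)/((8.85×10^-12)(0.02087)) = 2.98×10^8 V/(m·s).

2.98×10^8 V/(m·s)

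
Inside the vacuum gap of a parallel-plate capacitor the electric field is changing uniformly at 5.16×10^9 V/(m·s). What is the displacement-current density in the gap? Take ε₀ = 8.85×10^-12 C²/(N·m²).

J_d = ε₀ dE/dt = (8.85×10^-12)(5.16×10^9) = 0.0457 A/m².

0.0457 A/m²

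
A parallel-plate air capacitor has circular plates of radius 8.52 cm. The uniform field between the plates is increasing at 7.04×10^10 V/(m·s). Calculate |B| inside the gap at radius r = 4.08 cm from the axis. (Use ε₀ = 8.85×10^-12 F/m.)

I_d = ε₀ dΦ_E/dt = ε₀ πR² (dE/dt) = (8.85×10^-12)(0.02280)(7.04×10^10) = 0.01421 A through the full plate area.
∮B·dl = μ₀ I_d,enc with I_d,enc = I_d r²/R² = 3.259×10^-3 A; so B = μ₀ I_d,enc/(2πr) = 1.60×10^-8 T.

1.60×10^-8 T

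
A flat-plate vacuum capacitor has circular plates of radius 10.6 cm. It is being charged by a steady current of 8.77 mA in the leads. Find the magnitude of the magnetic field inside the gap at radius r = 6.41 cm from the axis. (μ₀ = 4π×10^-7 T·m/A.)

By continuity the displacement current in the gap matches the conduction current: I_d = 8.77×10^-3 A.
∮B·dl = μ₀ I_d,enc with I_d,enc = I_d r²/R² = 3.207×10^-3 A; so B = μ₀ I_d,enc/(2πr) = 1.00×10^-8 T.

1.00×10^-8 T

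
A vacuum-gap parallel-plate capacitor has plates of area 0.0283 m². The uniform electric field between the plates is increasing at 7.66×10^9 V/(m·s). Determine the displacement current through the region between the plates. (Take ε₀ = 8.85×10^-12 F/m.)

1.92×10^-3 A

I_d = ε₀ A (dE/dt) = (8.85×10^-12)(0.0283 m²)(7.66×10^9) = 1.92×10^-3 A.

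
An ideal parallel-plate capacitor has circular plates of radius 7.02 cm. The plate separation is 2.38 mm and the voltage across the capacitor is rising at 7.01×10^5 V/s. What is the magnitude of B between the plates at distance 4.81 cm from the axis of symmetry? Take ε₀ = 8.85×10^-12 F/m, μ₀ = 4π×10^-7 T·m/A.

dE/dt = (dV/dt)/d = 2.945×10^8 V/(m·s); I_d = ε₀(πR²)(dE/dt) = (8.85×10^-12)(0.01548)(2.945×10^8) = 4.035×10^-5 A.
An Ampèrian loop of radius r encloses a fraction (r/R)² of I_d. Then B·2πr = μ₀ I_d (r/R)², giving B = μ₀ I_d r/(2πR²) = 7.88×10^-11 T.

7.88×10^-11 T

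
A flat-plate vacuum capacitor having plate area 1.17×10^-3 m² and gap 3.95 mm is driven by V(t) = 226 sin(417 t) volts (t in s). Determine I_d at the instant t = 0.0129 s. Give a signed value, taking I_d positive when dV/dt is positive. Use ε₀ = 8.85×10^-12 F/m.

C = ε₀A/d = (8.85×10^-12)(1.17×10^-3)/(3.95×10^-3) = 2.621×10^-12 F. dV/dt = V₀ω·cos(ωt); at ωt = 5.3793 rad this factor is 0.6186.
I_d = C dV/dt = (2.621×10^-12)(226)(417)(0.6186) = 1.53×10^-7 A.

1.53×10^-7 A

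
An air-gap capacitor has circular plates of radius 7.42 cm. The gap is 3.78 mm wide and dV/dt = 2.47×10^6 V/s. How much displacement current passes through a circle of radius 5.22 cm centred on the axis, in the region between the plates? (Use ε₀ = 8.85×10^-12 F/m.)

4.95×10^-5 A

With E = V/d, dE/dt = 6.534×10^8 V/(m·s) and πR² = 0.01730 m², giving I_d = ε₀ πR² dE/dt = 1.000×10^-4 A.
The field is uniform, so I_d,enc = I_d (r/R)² = (1.000×10^-4)(5.22/7.42)² = 4.95×10^-5 A.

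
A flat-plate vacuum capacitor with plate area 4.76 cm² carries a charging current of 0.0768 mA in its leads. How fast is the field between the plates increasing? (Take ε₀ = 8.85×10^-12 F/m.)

Charge continuity gives I_d = I = 7.68×10^-5 A between the plates.
Since I_d = ε₀ A dE/dt, dE/dt = I_d/(ε₀A) = (7.68×10^-5)/((8.85×10^-12)(4.76×10^-4)) = 1.82×10^10 V/(m·s).

1.82×10^10 V/(m·s)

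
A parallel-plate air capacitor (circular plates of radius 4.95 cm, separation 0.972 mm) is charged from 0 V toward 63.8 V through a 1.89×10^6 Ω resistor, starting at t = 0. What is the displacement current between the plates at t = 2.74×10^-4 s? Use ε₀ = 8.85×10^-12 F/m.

4.27×10^-6 A

C = ε₀A/d = (8.85×10^-12)(7.698×10^-3)/(9.72×10^-4) = 7.009×10^-11 F and τ = RC = 1.325×10^-4 s. I_d in the gap equals the RC charging current.
I_d(t) = (V₀/R) e^(−t/τ) = 3.376×10^-5 · e^(−2.068) = 4.27×10^-6 A.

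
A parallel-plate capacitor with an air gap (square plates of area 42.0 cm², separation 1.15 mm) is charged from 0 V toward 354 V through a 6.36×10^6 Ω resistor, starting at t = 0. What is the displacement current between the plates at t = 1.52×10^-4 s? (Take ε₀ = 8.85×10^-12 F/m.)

With C = ε₀A/d = (8.85×10^-12)(4.20×10^-3)/(1.15×10^-3) = 3.232×10^-11 F, the time constant is τ = RC = 2.056×10^-4 s, so t/τ = 0.7393 and e^(−t/τ) = 0.4774.
I_d = I_cond = (V₀/R) e^(−t/τ) = (5.566×10^-5)(0.4774) = 2.66×10^-5 A.

2.66×10^-5 A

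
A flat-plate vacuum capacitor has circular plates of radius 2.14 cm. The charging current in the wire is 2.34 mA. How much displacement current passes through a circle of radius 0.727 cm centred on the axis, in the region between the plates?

2.70×10^-4 A

Between the plates the displacement current equals the wire current: I_d = 2.34 mA = 2.34×10^-3 A.
Since J_d is uniform, the enclosed fraction is (r/R)² = 0.1154, giving I_d,enc = 2.70×10^-4 A.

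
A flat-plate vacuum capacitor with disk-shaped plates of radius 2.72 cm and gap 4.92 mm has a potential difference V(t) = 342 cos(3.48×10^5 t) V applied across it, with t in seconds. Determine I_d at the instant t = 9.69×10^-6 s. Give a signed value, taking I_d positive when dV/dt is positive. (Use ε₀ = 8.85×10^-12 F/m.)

C = ε₀A/d = (8.85×10^-12)(2.324×10^-3)/(4.92×10^-3) = 4.180×10^-12 F. dV/dt = V₀ω·−sin(ωt); at ωt = 3.37212 rad this factor is 0.2285.
I_d = C dV/dt = (4.180×10^-12)(342)(3.48×10^5)(0.2285) = 1.14×10^-4 A.

1.14×10^-4 A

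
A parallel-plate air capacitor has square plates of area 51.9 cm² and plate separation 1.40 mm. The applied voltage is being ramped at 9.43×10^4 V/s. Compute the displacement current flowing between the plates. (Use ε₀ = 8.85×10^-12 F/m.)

C = ε₀A/d = (8.85×10^-12)(5.19×10^-3)/(1.40×10^-3) = 3.281×10^-11 F.
I_d = C dV/dt = (3.281×10^-11)(9.43×10^4) = 3.09×10^-6 A.

3.09×10^-6 A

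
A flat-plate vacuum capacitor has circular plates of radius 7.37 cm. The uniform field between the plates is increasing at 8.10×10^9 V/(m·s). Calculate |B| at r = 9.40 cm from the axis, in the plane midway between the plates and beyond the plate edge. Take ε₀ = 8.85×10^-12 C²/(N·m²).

2.60×10^-9 T

Total displacement current: I_d = ε₀(πR²)(dE/dt) = (8.85×10^-12)(0.01706)(8.10×10^9) = 1.223×10^-3 A.
With r > R the enclosed displacement current is the full I_d; B = μ₀ I_d / (2πr) = 2.60×10^-9 T.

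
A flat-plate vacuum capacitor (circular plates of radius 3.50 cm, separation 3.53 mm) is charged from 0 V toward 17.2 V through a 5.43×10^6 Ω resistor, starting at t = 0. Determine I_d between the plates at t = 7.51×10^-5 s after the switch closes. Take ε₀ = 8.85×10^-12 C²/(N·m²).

With C = ε₀A/d = (8.85×10^-12)(3.848×10^-3)/(3.53×10^-3) = 9.647×10^-12 F, the time constant is τ = RC = 5.238×10^-5 s, so t/τ = 1.434 and e^(−t/τ) = 0.2384.
I_d = I_cond = (V₀/R) e^(−t/τ) = (3.168×10^-6)(0.2384) = 7.55×10^-7 A.

7.55×10^-7 A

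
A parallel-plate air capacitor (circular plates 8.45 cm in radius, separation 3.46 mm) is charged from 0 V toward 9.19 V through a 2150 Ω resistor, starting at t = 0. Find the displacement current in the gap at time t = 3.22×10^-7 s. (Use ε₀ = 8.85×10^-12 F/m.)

C = ε₀A/d = (8.85×10^-12)(0.02243)/(3.46×10^-3) = 5.737×10^-11 F and τ = RC = 1.233×10^-7 s. I_d in the gap equals the RC charging current.
I_d(t) = (V₀/R) e^(−t/τ) = 4.274×10^-3 · e^(−2.612) = 3.14×10^-4 A.

3.14×10^-4 A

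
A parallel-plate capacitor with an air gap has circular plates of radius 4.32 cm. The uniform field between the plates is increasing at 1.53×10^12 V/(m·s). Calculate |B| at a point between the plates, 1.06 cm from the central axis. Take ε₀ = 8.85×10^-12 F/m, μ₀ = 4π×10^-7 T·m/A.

I_d = ε₀ dΦ_E/dt = ε₀ πR² (dE/dt) = (8.85×10^-12)(5.863×10^-3)(1.53×10^12) = 0.07939 A through the full plate area.
∮B·dl = μ₀ I_d,enc with I_d,enc = I_d r²/R² = 4.780×10^-3 A; so B = μ₀ I_d,enc/(2πr) = 9.02×10^-8 T.

9.02×10^-8 T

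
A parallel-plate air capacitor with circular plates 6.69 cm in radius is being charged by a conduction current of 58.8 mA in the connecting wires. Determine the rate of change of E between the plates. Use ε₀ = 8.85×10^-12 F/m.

By continuity, I_d in the gap equals the 58.8 mA flowing in the wire.
Inverting I_d = ε₀ A dE/dt gives dE/dt = 0.0588 / (8.85×10^-12 · 0.01406) = 4.73×10^11 V/(m·s).

4.73×10^11 V/(m·s)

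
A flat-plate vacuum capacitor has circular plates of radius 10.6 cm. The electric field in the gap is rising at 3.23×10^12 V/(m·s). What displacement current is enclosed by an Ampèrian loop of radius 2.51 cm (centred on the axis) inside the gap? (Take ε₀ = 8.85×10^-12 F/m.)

0.0566 A

Through the whole plate area (πR² = 0.03530 m²), I_d = ε₀ πR² dE/dt = 1.009 A.
Since J_d is uniform, the enclosed fraction is (r/R)² = 0.05607, giving I_d,enc = 0.0566 A.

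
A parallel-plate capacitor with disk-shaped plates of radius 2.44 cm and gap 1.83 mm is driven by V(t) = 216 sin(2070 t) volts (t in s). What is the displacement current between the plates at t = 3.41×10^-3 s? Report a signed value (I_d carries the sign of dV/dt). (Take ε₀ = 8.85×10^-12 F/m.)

dE/dt = (V₀ω/d)·cos(ωt) with ωt = 7.0587 rad: (216)(2070)(0.7141)/(1.83×10^-3) = 1.745×10^8 V/(m·s).
I_d = ε₀ A dE/dt = (8.85×10^-12)(1.870×10^-3)(1.745×10^8) = 2.89×10^-6 A.

2.89×10^-6 A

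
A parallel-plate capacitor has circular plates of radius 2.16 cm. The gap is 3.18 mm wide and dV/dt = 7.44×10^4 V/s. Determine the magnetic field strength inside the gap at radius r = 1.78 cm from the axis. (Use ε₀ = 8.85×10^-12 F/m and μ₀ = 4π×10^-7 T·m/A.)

With E = V/d, dE/dt = 2.340×10^7 V/(m·s) and πR² = 1.466×10^-3 m², giving I_d = ε₀ πR² dE/dt = 3.036×10^-7 A.
An Ampèrian loop of radius r encloses a fraction (r/R)² of I_d. Then B·2πr = μ₀ I_d (r/R)², giving B = μ₀ I_d r/(2πR²) = 2.32×10^-12 T.

2.32×10^-12 T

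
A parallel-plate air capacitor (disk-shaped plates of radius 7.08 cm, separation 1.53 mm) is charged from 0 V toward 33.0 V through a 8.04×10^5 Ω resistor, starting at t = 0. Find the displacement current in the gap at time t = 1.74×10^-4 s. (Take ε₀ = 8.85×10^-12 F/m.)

3.81×10^-6 A

With C = ε₀A/d = (8.85×10^-12)(0.01575)/(1.53×10^-3) = 9.110×10^-11 F, the time constant is τ = RC = 7.324×10^-5 s, so t/τ = 2.376 and e^(−t/τ) = 0.09292.
I_d = I_cond = (V₀/R) e^(−t/τ) = (4.104×10^-5)(0.09292) = 3.81×10^-6 A.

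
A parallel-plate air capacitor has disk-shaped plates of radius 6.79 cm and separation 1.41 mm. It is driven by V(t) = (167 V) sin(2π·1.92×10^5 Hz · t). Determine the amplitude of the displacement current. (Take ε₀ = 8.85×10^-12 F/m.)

0.0183 A

C = ε₀A/d = (8.85×10^-12)(0.01448)/(1.41×10^-3) = 9.089×10^-11 F; ω = 2πf = 1.206×10^6 rad/s.
I_d = C dV/dt, so |I_d|_max = C V₀ ω = (9.089×10^-11)(167)(1.206×10^6) = 0.0183 A.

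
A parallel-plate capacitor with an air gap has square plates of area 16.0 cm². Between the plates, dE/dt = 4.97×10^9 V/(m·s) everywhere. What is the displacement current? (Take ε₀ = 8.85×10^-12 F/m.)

7.04×10^-5 A

With a uniform field, Φ_E = EA, so I_d = ε₀ A dE/dt = 7.04×10^-5 A.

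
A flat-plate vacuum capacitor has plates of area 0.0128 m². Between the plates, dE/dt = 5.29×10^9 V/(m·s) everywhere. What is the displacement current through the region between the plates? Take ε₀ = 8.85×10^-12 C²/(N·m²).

I_d = ε₀ A (dE/dt) = (8.85×10^-12)(0.0128 m²)(5.29×10^9) = 5.99×10^-4 A.

5.99×10^-4 A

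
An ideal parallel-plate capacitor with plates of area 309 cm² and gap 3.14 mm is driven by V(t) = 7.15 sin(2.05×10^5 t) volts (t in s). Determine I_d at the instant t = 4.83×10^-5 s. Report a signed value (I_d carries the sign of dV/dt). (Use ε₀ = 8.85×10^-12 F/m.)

dV/dt = (7.15)(2.05×10^5)·cos(9.9015) = -1.302×10^6 V/s.
I_d = C dV/dt with C = ε₀A/d = (8.85×10^-12)(0.0309)/(3.14×10^-3) = 8.709×10^-11 F, so I_d = (8.709×10^-11)(-1.302×10^6) = -1.13×10^-4 A.

-1.13×10^-4 A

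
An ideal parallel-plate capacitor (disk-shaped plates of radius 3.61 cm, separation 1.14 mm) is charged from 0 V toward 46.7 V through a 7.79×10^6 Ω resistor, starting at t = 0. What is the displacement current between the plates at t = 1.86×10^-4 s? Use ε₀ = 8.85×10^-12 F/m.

C = ε₀A/d = (8.85×10^-12)(4.094×10^-3)/(1.14×10^-3) = 3.178×10^-11 F, so τ = RC = 2.476×10^-4 s.
The conduction current is I(t) = (V₀/R) e^(−t/τ), and the displacement current between the plates equals it.
t/τ = 0.7512; I_d = (46.7/7.79×10^6) · e^(−0.7512) = (5.995×10^-6)(0.4718) = 2.83×10^-6 A.

2.83×10^-6 A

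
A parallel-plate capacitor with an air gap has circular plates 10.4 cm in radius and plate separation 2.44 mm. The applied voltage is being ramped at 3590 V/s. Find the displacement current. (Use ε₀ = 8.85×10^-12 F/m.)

E = V/d so dE/dt = (dV/dt)/d = 1.471×10^6 V/(m·s), and I_d = ε₀ A dE/dt = (8.85×10^-12)(0.03398)(1.471×10^6) = 4.42×10^-7 A.

4.42×10^-7 A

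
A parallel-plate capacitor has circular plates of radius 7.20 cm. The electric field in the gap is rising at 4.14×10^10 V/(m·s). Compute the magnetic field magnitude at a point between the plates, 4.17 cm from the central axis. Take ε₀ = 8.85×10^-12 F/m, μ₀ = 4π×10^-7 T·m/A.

I_d = ε₀ dΦ_E/dt = ε₀ πR² (dE/dt) = (8.85×10^-12)(0.01629)(4.14×10^10) = 5.968×10^-3 A through the full plate area.
∮B·dl = μ₀ I_d,enc with I_d,enc = I_d r²/R² = 2.002×10^-3 A; so B = μ₀ I_d,enc/(2πr) = 9.60×10^-9 T.

9.60×10^-9 T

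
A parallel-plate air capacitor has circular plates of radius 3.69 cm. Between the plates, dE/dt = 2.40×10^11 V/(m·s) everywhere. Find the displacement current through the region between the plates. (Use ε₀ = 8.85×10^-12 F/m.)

I_d = ε₀ A (dE/dt) = (8.85×10^-12)(4.278×10^-3 m²)(2.40×10^11) = 9.09×10^-3 A.

9.09×10^-3 A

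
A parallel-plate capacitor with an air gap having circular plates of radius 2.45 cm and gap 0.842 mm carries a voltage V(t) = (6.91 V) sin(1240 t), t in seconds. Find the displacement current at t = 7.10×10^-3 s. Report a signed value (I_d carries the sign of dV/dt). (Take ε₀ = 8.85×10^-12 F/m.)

dE/dt = (V₀ω/d)·cos(ωt) with ωt = 8.804 rad: (6.91)(1240)(-0.8134)/(8.42×10^-4) = -8.277×10^6 V/(m·s).
I_d = ε₀ A dE/dt = (8.85×10^-12)(1.886×10^-3)(-8.277×10^6) = -1.38×10^-7 A.

-1.38×10^-7 A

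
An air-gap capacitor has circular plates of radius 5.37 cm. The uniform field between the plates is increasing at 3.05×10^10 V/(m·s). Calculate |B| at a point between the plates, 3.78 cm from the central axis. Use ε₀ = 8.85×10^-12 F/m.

6.41×10^-9 T

Total displacement current: I_d = ε₀(πR²)(dE/dt) = (8.85×10^-12)(9.059×10^-3)(3.05×10^10) = 2.445×10^-3 A.
For r < R the Ampère–Maxwell law gives B(2πr) = μ₀ I_d (r²/R²), so B = μ₀ I_d r/(2πR²) = (4π×10^-7)(2.445×10^-3)(0.0378)/(2π·0.0537²) = 6.41×10^-9 T.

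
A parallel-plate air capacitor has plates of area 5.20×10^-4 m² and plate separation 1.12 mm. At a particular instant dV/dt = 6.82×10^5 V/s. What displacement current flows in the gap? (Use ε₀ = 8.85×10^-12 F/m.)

E = V/d so dE/dt = (dV/dt)/d = 6.089×10^8 V/(m·s), and I_d = ε₀ A dE/dt = (8.85×10^-12)(5.20×10^-4)(6.089×10^8) = 2.80×10^-6 A.

2.80×10^-6 A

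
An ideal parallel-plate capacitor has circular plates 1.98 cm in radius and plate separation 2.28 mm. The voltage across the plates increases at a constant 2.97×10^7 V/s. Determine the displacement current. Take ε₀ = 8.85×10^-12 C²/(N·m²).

1.42×10^-4 A

C = ε₀A/d = (8.85×10^-12)(1.232×10^-3)/(2.28×10^-3) = 4.782×10^-12 F.
I_d = C dV/dt = (4.782×10^-12)(2.97×10^7) = 1.42×10^-4 A.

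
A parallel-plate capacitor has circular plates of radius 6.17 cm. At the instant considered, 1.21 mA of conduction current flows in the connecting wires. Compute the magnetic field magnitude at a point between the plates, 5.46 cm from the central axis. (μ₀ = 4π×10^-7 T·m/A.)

Between the plates the displacement current equals the wire current: I_d = 1.21 mA = 1.21×10^-3 A.
∮B·dl = μ₀ I_d,enc with I_d,enc = I_d r²/R² = 9.475×10^-4 A; so B = μ₀ I_d,enc/(2πr) = 3.47×10^-9 T.

3.47×10^-9 T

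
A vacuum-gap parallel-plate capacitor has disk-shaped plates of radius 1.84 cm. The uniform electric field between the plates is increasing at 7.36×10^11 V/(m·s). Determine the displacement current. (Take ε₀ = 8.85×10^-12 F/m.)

The displacement current is ε₀ times dΦ_E/dt = ε₀ A dE/dt = (8.85×10^-12)(1.064×10^-3)(7.36×10^11) = 6.93×10^-3 A.

6.93×10^-3 A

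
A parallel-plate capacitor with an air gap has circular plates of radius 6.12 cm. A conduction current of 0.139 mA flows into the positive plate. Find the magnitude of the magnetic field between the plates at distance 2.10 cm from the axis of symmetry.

Between the plates the displacement current equals the wire current: I_d = 0.139 mA = 1.39×10^-4 A.
For r < R the Ampère–Maxwell law gives B(2πr) = μ₀ I_d (r²/R²), so B = μ₀ I_d r/(2πR²) = (4π×10^-7)(1.39×10^-4)(0.0210)/(2π·0.0612²) = 1.56×10^-10 T.

1.56×10^-10 T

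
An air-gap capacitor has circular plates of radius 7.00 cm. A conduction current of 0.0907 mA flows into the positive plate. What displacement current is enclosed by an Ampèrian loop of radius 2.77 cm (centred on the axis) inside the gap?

1.42×10^-5 A

Between the plates the displacement current equals the wire current: I_d = 0.0907 mA = 9.07×10^-5 A.
Through an area πr² the displacement current is I_d·(πr²/πR²) = I_d (r/R)² = 1.42×10^-5 A.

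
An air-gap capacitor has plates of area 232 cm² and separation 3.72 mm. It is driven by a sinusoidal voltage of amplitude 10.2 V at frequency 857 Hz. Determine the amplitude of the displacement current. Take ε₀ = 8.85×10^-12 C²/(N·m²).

3.03×10^-6 A

The displacement current equals the conduction current C dV/dt, which peaks at C V₀ ω.
With C = ε₀A/d = (8.85×10^-12)(0.0232)/(3.72×10^-3) = 5.519×10^-11 F and ω = 2πf = 5385 rad/s, I_d,max = (5.519×10^-11)(10.2)(5385) = 3.03×10^-6 A.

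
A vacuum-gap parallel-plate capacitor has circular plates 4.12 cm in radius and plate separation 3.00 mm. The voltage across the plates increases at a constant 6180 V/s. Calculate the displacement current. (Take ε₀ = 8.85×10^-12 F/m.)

C = ε₀A/d = (8.85×10^-12)(5.333×10^-3)/(3.00×10^-3) = 1.573×10^-11 F.
I_d = C dV/dt = (1.573×10^-11)(6180) = 9.72×10^-8 A.

9.72×10^-8 A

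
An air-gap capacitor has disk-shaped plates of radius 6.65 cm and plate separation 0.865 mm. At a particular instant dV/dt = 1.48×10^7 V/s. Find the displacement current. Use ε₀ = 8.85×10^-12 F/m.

E = V/d so dE/dt = (dV/dt)/d = 1.711×10^10 V/(m·s), and I_d = ε₀ A dE/dt = (8.85×10^-12)(0.01389)(1.711×10^10) = 2.10×10^-3 A.

2.10×10^-3 A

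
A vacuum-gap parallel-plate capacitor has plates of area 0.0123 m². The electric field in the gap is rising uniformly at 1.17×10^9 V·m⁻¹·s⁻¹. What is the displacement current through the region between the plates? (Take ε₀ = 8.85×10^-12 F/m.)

1.27×10^-4 A

The displacement current is ε₀ times dΦ_E/dt = ε₀ A dE/dt = (8.85×10^-12)(0.0123)(1.17×10^9) = 1.27×10^-4 A.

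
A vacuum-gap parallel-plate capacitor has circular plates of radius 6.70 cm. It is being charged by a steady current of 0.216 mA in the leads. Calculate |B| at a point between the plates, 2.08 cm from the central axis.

2.00×10^-10 T

Between the plates the displacement current equals the wire current: I_d = 0.216 mA = 2.16×10^-4 A.
∮B·dl = μ₀ I_d,enc with I_d,enc = I_d r²/R² = 2.082×10^-5 A; so B = μ₀ I_d,enc/(2πr) = 2.00×10^-10 T.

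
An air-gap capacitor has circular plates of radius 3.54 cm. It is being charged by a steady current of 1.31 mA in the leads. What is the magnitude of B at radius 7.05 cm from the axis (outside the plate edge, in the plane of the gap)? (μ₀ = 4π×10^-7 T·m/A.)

3.72×10^-9 T

No conduction current crosses the gap, so I_d there equals the 1.31×10^-3 A in the leads.
With r > R the enclosed displacement current is the full I_d; B = μ₀ I_d / (2πr) = 3.72×10^-9 T.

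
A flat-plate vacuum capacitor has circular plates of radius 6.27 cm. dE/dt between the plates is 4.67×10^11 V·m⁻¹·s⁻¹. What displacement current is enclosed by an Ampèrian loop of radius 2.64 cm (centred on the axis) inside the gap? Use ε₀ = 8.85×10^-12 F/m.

9.05×10^-3 A

I_d = ε₀ dΦ_E/dt = ε₀ πR² (dE/dt) = (8.85×10^-12)(0.01235)(4.67×10^11) = 0.05104 A through the full plate area.
Through an area πr² the displacement current is I_d·(πr²/πR²) = I_d (r/R)² = 9.05×10^-3 A.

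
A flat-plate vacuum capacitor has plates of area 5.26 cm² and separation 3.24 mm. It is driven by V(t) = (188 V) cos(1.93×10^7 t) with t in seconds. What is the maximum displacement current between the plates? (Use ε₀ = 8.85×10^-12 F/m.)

The displacement current equals the conduction current C dV/dt, which peaks at C V₀ ω.
With C = ε₀A/d = (8.85×10^-12)(5.26×10^-4)/(3.24×10^-3) = 1.437×10^-12 F and ω = 1.93×10^7 rad/s, I_d,max = (1.437×10^-12)(188)(1.93×10^7) = 5.21×10^-3 A.

5.21×10^-3 A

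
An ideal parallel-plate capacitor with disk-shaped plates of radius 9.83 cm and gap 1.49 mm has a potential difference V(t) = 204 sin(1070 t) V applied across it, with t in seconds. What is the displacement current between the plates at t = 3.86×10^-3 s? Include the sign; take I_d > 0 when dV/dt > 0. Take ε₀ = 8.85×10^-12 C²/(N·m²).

-2.16×10^-5 A

dE/dt = (V₀ω/d)·cos(ωt) with ωt = 4.1302 rad: (204)(1070)(-0.5499)/(1.49×10^-3) = -8.056×10^7 V/(m·s).
I_d = ε₀ A dE/dt = (8.85×10^-12)(0.03036)(-8.056×10^7) = -2.16×10^-5 A.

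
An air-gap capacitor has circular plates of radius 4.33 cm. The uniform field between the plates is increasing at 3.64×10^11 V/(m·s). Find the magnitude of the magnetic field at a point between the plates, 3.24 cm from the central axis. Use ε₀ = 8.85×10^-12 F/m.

6.56×10^-8 T

I_d = ε₀ dΦ_E/dt = ε₀ πR² (dE/dt) = (8.85×10^-12)(5.890×10^-3)(3.64×10^11) = 0.01897 A through the full plate area.
∮B·dl = μ₀ I_d,enc with I_d,enc = I_d r²/R² = 0.01062 A; so B = μ₀ I_d,enc/(2πr) = 6.56×10^-8 T.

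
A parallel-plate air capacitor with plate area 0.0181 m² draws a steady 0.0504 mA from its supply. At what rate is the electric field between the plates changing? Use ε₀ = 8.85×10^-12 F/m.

By continuity, I_d in the gap equals the 0.0504 mA flowing in the wire.
Since I_d = ε₀ A dE/dt, dE/dt = I_d/(ε₀A) = (5.04×10^-5)/((8.85×10^-12)(0.0181)) = 3.15×10^8 V/(m·s).

3.15×10^8 V/(m·s)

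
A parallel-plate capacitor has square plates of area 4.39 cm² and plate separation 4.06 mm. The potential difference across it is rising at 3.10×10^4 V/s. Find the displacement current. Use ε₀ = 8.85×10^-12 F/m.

The field between the plates is E = V/d, so dE/dt = (3.10×10^4)/(4.06×10^-3 m) = 7.635×10^6 V/(m·s).
I_d = ε₀ A (dE/dt) = (8.85×10^-12)(4.39×10^-4)(7.635×10^6) = 2.97×10^-8 A.

2.97×10^-8 A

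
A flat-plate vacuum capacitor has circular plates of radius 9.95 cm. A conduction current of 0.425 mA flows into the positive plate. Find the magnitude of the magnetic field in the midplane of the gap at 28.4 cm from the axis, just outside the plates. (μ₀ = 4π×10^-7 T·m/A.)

Between the plates the displacement current equals the wire current: I_d = 0.425 mA = 4.25×10^-4 A.
With r > R the enclosed displacement current is the full I_d; B = μ₀ I_d / (2πr) = 2.99×10^-10 T.

2.99×10^-10 T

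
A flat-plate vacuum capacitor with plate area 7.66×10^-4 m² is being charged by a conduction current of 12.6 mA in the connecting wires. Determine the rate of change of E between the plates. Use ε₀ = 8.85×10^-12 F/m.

1.86×10^12 V/(m·s)

Charge continuity gives I_d = I = 0.0126 A between the plates.
Since I_d = ε₀ A dE/dt, dE/dt = I_d/(ε₀A) = (0.0126)/((8.85×10^-12)(7.66×10^-4)) = 1.86×10^12 V/(m·s).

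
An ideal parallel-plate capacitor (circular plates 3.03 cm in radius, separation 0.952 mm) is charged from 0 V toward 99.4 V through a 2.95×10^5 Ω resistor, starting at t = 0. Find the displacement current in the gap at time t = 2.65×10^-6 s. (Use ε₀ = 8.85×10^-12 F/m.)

C = ε₀A/d = (8.85×10^-12)(2.884×10^-3)/(9.52×10^-4) = 2.681×10^-11 F, so τ = RC = 7.909×10^-6 s.
The conduction current is I(t) = (V₀/R) e^(−t/τ), and the displacement current between the plates equals it.
t/τ = 0.3351; I_d = (99.4/2.95×10^5) · e^(−0.3351) = (3.369×10^-4)(0.7153) = 2.41×10^-4 A.

2.41×10^-4 A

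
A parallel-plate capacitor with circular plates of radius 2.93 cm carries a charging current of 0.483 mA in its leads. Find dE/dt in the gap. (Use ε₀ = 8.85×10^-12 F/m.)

Charge continuity gives I_d = I = 4.83×10^-4 A between the plates.
Then dE/dt = I_d/(ε₀A) = 2.02×10^10 V/(m·s).

2.02×10^10 V/(m·s)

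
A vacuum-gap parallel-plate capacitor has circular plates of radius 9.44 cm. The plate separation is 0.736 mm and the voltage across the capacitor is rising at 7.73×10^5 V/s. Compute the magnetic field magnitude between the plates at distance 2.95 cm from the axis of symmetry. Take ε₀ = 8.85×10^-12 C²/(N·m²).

1.72×10^-10 T

I_d = C dV/dt with C = ε₀πR²/d = 3.367×10^-10 F, so I_d = (3.367×10^-10)(7.73×10^5) = 2.603×10^-4 A.
∮B·dl = μ₀ I_d,enc with I_d,enc = I_d r²/R² = 2.542×10^-5 A; so B = μ₀ I_d,enc/(2πr) = 1.72×10^-10 T.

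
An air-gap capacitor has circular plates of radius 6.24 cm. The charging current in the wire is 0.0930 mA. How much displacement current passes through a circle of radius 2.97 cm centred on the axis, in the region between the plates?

2.11×10^-5 A

Between the plates the displacement current equals the wire current: I_d = 0.0930 mA = 9.30×10^-5 A.
Since J_d is uniform, the enclosed fraction is (r/R)² = 0.2265, giving I_d,enc = 2.11×10^-5 A.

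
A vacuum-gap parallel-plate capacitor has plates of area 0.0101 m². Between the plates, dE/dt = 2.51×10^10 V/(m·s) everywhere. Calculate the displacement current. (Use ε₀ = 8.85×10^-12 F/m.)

2.24×10^-3 A

The displacement current is ε₀ times dΦ_E/dt = ε₀ A dE/dt = (8.85×10^-12)(0.0101)(2.51×10^10) = 2.24×10^-3 A.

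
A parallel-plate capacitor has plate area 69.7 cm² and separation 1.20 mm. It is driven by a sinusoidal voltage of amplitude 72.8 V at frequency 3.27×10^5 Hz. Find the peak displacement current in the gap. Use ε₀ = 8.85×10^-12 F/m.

The displacement current equals the conduction current C dV/dt, which peaks at C V₀ ω.
With C = ε₀A/d = (8.85×10^-12)(6.97×10^-3)/(1.20×10^-3) = 5.140×10^-11 F and ω = 2πf = 2.055×10^6 rad/s, I_d,max = (5.140×10^-11)(72.8)(2.055×10^6) = 7.69×10^-3 A.

7.69×10^-3 A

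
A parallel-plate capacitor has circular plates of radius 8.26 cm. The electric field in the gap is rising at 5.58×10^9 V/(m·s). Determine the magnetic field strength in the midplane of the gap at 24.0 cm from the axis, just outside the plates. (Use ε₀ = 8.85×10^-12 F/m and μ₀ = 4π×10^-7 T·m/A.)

8.82×10^-10 T

Through the whole plate area (πR² = 0.02143 m²), I_d = ε₀ πR² dE/dt = 1.058×10^-3 A.
With r > R the enclosed displacement current is the full I_d; B = μ₀ I_d / (2πr) = 8.82×10^-10 T.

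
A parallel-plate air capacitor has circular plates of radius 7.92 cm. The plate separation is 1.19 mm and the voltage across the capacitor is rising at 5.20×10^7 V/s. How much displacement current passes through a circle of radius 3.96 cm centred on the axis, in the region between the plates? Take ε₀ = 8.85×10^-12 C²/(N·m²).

1.91×10^-3 A

dE/dt = (dV/dt)/d = 4.370×10^10 V/(m·s); I_d = ε₀(πR²)(dE/dt) = (8.85×10^-12)(0.01971)(4.370×10^10) = 7.623×10^-3 A.
The field is uniform, so I_d,enc = I_d (r/R)² = (7.623×10^-3)(3.96/7.92)² = 1.91×10^-3 A.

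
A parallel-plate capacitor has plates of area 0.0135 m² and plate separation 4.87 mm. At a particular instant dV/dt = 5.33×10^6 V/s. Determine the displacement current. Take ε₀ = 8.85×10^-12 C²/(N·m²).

The field between the plates is E = V/d, so dE/dt = (5.33×10^6)/(4.87×10^-3 m) = 1.094×10^9 V/(m·s).
I_d = ε₀ A (dE/dt) = (8.85×10^-12)(0.0135)(1.094×10^9) = 1.31×10^-4 A.

1.31×10^-4 A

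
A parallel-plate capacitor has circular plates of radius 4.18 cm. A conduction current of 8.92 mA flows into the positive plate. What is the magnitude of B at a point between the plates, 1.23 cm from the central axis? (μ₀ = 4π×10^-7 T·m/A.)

Between the plates the displacement current equals the wire current: I_d = 8.92 mA = 8.92×10^-3 A.
For r < R the Ampère–Maxwell law gives B(2πr) = μ₀ I_d (r²/R²), so B = μ₀ I_d r/(2πR²) = (4π×10^-7)(8.92×10^-3)(0.0123)/(2π·0.0418²) = 1.26×10^-8 T.

1.26×10^-8 T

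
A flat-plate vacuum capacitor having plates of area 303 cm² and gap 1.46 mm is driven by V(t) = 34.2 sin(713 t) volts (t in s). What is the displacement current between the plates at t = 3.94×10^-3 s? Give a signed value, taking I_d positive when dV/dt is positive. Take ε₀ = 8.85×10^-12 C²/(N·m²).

dE/dt = (V₀ω/d)·cos(ωt) with ωt = 2.80922 rad: (34.2)(713)(-0.9453)/(1.46×10^-3) = -1.579×10^7 V/(m·s).
I_d = ε₀ A dE/dt = (8.85×10^-12)(0.0303)(-1.579×10^7) = -4.23×10^-6 A.

-4.23×10^-6 A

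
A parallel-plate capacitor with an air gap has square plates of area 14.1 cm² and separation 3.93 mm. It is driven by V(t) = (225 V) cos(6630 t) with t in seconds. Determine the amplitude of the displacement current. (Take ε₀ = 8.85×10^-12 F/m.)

4.74×10^-6 A

C = ε₀A/d = (8.85×10^-12)(1.41×10^-3)/(3.93×10^-3) = 3.175×10^-12 F; ω = 6630 rad/s.
I_d = C dV/dt, so |I_d|_max = C V₀ ω = (3.175×10^-12)(225)(6630) = 4.74×10^-6 A.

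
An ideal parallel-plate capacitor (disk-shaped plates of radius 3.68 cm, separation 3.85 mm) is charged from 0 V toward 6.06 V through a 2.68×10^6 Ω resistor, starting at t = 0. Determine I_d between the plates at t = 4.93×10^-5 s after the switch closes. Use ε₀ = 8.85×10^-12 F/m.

3.45×10^-7 A

C = ε₀A/d = (8.85×10^-12)(4.254×10^-3)/(3.85×10^-3) = 9.779×10^-12 F, so τ = RC = 2.621×10^-5 s.
The conduction current is I(t) = (V₀/R) e^(−t/τ), and the displacement current between the plates equals it.
t/τ = 1.881; I_d = (6.06/2.68×10^6) · e^(−1.881) = (2.261×10^-6)(0.1524) = 3.45×10^-7 A.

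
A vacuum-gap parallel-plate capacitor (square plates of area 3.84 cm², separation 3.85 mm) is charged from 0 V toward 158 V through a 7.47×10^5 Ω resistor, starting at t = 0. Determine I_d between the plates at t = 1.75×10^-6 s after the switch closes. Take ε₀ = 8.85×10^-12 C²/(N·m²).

1.49×10^-5 A

C = ε₀A/d = (8.85×10^-12)(3.84×10^-4)/(3.85×10^-3) = 8.827×10^-13 F, so τ = RC = 6.594×10^-7 s.
The conduction current is I(t) = (V₀/R) e^(−t/τ), and the displacement current between the plates equals it.
t/τ = 2.654; I_d = (158/7.47×10^5) · e^(−2.654) = (2.115×10^-4)(0.07037) = 1.49×10^-5 A.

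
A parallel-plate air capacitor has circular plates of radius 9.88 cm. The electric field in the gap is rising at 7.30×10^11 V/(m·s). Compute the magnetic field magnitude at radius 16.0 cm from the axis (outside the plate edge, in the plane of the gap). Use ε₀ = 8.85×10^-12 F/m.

I_d = ε₀ dΦ_E/dt = ε₀ πR² (dE/dt) = (8.85×10^-12)(0.03067)(7.30×10^11) = 0.1981 A through the full plate area.
With r > R the enclosed displacement current is the full I_d; B = μ₀ I_d / (2πr) = 2.48×10^-7 T.

2.48×10^-7 T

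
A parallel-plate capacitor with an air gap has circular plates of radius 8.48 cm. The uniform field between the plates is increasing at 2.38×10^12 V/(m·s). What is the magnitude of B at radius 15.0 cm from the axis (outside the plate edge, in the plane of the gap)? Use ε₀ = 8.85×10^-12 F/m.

I_d = ε₀ dΦ_E/dt = ε₀ πR² (dE/dt) = (8.85×10^-12)(0.02259)(2.38×10^12) = 0.4758 A through the full plate area.
For r ≥ R the full I_d is enclosed: B = μ₀ I_d/(2πr) = (4π×10^-7)(0.4758)/(2π·0.150) = 6.34×10^-7 T.

6.34×10^-7 T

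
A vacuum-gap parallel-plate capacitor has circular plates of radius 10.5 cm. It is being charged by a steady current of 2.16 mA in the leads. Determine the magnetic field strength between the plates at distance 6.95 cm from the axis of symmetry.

2.72×10^-9 T

Between the plates the displacement current equals the wire current: I_d = 2.16 mA = 2.16×10^-3 A.
For r < R the Ampère–Maxwell law gives B(2πr) = μ₀ I_d (r²/R²), so B = μ₀ I_d r/(2πR²) = (4π×10^-7)(2.16×10^-3)(0.0695)/(2π·0.105²) = 2.72×10^-9 T.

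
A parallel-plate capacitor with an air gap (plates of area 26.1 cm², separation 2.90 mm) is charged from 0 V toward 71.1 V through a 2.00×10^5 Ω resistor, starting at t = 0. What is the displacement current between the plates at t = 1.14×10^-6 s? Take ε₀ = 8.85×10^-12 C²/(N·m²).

1.74×10^-4 A

C = ε₀A/d = (8.85×10^-12)(2.61×10^-3)/(2.90×10^-3) = 7.965×10^-12 F, so τ = RC = 1.593×10^-6 s.
The conduction current is I(t) = (V₀/R) e^(−t/τ), and the displacement current between the plates equals it.
t/τ = 0.7156; I_d = (71.1/2.00×10^5) · e^(−0.7156) = (3.555×10^-4)(0.4889) = 1.74×10^-4 A.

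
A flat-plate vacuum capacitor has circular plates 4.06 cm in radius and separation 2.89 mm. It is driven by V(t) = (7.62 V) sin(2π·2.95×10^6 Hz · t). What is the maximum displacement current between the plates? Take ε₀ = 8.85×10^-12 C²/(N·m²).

2.24×10^-3 A

C = ε₀A/d = (8.85×10^-12)(5.178×10^-3)/(2.89×10^-3) = 1.586×10^-11 F; ω = 2πf = 1.854×10^7 rad/s.
I_d = C dV/dt, so |I_d|_max = C V₀ ω = (1.586×10^-11)(7.62)(1.854×10^7) = 2.24×10^-3 A.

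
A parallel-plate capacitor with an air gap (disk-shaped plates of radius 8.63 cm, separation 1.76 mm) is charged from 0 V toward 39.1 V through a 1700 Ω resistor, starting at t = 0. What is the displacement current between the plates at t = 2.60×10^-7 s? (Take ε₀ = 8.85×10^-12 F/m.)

C = ε₀A/d = (8.85×10^-12)(0.02340)/(1.76×10^-3) = 1.177×10^-10 F and τ = RC = 2.001×10^-7 s. I_d in the gap equals the RC charging current.
I_d(t) = (V₀/R) e^(−t/τ) = 0.02300 · e^(−1.299) = 6.27×10^-3 A.

6.27×10^-3 A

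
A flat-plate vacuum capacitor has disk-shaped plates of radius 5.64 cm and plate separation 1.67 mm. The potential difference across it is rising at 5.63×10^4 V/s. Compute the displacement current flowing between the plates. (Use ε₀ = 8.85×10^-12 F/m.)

The field between the plates is E = V/d, so dE/dt = (5.63×10^4)/(1.67×10^-3 m) = 3.371×10^7 V/(m·s).
I_d = ε₀ A (dE/dt) = (8.85×10^-12)(9.993×10^-3)(3.371×10^7) = 2.98×10^-6 A.

2.98×10^-6 A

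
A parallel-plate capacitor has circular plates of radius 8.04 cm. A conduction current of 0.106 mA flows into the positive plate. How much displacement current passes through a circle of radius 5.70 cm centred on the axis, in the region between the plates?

By continuity the displacement current in the gap matches the conduction current: I_d = 1.06×10^-4 A.
The field is uniform, so I_d,enc = I_d (r/R)² = (1.06×10^-4)(5.70/8.04)² = 5.33×10^-5 A.

5.33×10^-5 A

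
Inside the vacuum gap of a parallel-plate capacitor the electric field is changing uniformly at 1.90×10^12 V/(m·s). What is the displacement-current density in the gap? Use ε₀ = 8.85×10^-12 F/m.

The displacement-current density is ε₀ ∂E/∂t = (8.85×10^-12)(1.90×10^12) = 16.8 A/m².

16.8 A/m²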